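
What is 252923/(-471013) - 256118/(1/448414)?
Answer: -54094381427203999/471013 ≈ -1.1485e+11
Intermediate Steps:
252923/(-471013) - 256118/(1/448414) = 252923*(-1/471013) - 256118/1/448414 = -252923/471013 - 256118*448414 = -252923/471013 - 114846896852 = -54094381427203999/471013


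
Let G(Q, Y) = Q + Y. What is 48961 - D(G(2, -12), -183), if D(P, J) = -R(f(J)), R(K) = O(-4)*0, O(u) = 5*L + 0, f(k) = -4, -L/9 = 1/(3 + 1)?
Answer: 48961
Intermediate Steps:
L = -9/4 (L = -9/(3 + 1) = -9/4 ≈ -2.2500)
O(u) = -45/4 (O(u) = 5*(-9/4) + 0 = -45/4 + 0 = -45/4)
R(K) = 0 (R(K) = -45/4*0 = 0)
D(P, J) = 0 (D(P, J) = -1*0 = 0)
48961 - D(G(2, -12), -183) = 48961 - 1*0 = 48961 + 0 = 48961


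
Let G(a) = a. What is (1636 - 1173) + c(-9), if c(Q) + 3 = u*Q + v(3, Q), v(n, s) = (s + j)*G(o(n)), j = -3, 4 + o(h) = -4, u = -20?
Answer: 736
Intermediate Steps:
o(h) = -8 (o(h) = -4 - 4 = -8)
v(n, s) = 24 - 8*s (v(n, s) = (s - 3)*(-8) = (-3 + s)*(-8) = 24 - 8*s)
c(Q) = 21 - 28*Q (c(Q) = -3 + (-20*Q + (24 - 8*Q)) = -3 + (24 - 28*Q) = 21 - 28*Q)
(1636 - 1173) + c(-9) = (1636 - 1173) + (21 - 28*(-9)) = 463 + (21 + 252) = 463 + 273 = 736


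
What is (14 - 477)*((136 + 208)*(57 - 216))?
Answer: 25324248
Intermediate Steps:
(14 - 477)*((136 + 208)*(57 - 216)) = -159272*(-159) = -463*(-54696) = 25324248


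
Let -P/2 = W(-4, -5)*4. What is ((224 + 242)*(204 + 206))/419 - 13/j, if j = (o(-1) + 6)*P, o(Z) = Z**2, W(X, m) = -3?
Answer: 32092633/70392 ≈ 455.91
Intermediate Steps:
P = 24 (P = -(-6)*4 = -2*(-12) = 24)
j = 168 (j = ((-1)**2 + 6)*24 = (1 + 6)*24 = 7*24 = 168)
((224 + 242)*(204 + 206))/419 - 13/j = ((224 + 242)*(204 + 206))/419 - 13/168 = (466*410)*(1/419) - 13*1/168 = 191060*(1/419) - 13/168 = 191060/419 - 13/168 = 32092633/70392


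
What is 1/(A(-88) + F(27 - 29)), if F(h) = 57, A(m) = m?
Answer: -1/31 ≈ -0.032258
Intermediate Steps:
1/(A(-88) + F(27 - 29)) = 1/(-88 + 57) = 1/(-31) = -1/31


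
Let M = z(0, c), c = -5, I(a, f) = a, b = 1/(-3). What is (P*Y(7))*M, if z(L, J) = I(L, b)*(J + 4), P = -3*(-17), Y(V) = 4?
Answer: 0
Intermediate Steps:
b = -⅓ ≈ -0.33333
P = 51
z(L, J) = L*(4 + J) (z(L, J) = L*(J + 4) = L*(4 + J))
M = 0 (M = 0*(4 - 5) = 0*(-1) = 0)
(P*Y(7))*M = (51*4)*0 = 204*0 = 0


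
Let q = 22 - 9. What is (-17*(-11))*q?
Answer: 2431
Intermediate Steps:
q = 13
(-17*(-11))*q = -17*(-11)*13 = 187*13 = 2431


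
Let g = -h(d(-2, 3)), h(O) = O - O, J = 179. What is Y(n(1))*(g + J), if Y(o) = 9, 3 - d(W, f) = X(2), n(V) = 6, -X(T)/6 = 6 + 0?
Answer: 1611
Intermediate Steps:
X(T) = -36 (X(T) = -6*(6 + 0) = -6*6 = -36)
d(W, f) = 39 (d(W, f) = 3 - 1*(-36) = 3 + 36 = 39)
h(O) = 0
g = 0 (g = -1*0 = 0)
Y(n(1))*(g + J) = 9*(0 + 179) = 9*179 = 1611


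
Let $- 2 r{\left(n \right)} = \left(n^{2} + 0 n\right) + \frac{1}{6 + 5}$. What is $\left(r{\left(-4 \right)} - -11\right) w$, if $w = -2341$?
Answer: $- \frac{152165}{22} \approx -6916.6$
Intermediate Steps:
$r{\left(n \right)} = - \frac{1}{22} - \frac{n^{2}}{2}$ ($r{\left(n \right)} = - \frac{\left(n^{2} + 0 n\right) + \frac{1}{6 + 5}}{2} = - \frac{\left(n^{2} + 0\right) + \frac{1}{11}}{2} = - \frac{n^{2} + \frac{1}{11}}{2} = - \frac{\frac{1}{11} + n^{2}}{2} = - \frac{1}{22} - \frac{n^{2}}{2}$)
$\left(r{\left(-4 \right)} - -11\right) w = \left(\left(- \frac{1}{22} - \frac{\left(-4\right)^{2}}{2}\right) - -11\right) \left(-2341\right) = \left(\left(- \frac{1}{22} - 8\right) + 11\right) \left(-2341\right) = \left(- \frac{177}{22} + 11\right) \left(-2341\right) = \frac{65}{22} \left(-2341\right) = - \frac{152165}{22}$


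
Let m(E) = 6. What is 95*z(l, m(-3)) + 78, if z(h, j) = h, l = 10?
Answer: 1028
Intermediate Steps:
95*z(l, m(-3)) + 78 = 95*10 + 78 = 950 + 78 = 1028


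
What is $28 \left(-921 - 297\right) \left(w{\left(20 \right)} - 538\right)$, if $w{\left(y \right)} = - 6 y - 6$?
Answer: $22645056$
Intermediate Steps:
$w{\left(y \right)} = -6 - 6 y$
$28 \left(-921 - 297\right) \left(w{\left(20 \right)} - 538\right) = 28 \left(-921 - 297\right) \left(\left(-6 - 120\right) - 538\right) = 28 \left(- 1218 \left(\left(-6 - 120\right) - 538\right)\right) = 28 \left(- 1218 \left(-126 - 538\right)\right) = 28 \left(\left(-1218\right) \left(-664\right)\right) = 28 \cdot 808752 = 22645056$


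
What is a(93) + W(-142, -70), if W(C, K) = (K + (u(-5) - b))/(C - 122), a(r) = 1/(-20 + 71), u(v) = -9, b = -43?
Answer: 175/1122 ≈ 0.15597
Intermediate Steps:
a(r) = 1/51
W(C, K) = (34 + K)/(-122 + C) (W(C, K) = (K + (-9 - 1*(-43)))/(C - 122) = (K + (-9 + 43))/(-122 + C) = (K + 34)/(-122 + C) = (34 + K)/(-122 + C))
a(93) + W(-142, -70) = 1/51 + (34 - 70)/(-122 - 142) = 1/51 - 36/(-264) = 1/51 - 1/264*(-36) = 1/51 + 3/22 = 175/1122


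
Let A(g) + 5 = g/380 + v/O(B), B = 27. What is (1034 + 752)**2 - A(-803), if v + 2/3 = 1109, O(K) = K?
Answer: 98180876323/30780 ≈ 3.1898e+6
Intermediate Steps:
v = 3325/3 (v = -2/3 + 1109 = 3325/3 ≈ 1108.3)
A(g) = 2920/81 + g/380 (A(g) = -5 + (g/380 + (3325/3)/27) = -5 + (g*(1/380) + (3325/3)*(1/27)) = -5 + (g/380 + 3325/81) = -5 + (3325/81 + g/380) = 2920/81 + g/380)
(1034 + 752)**2 - A(-803) = (1034 + 752)**2 - (2920/81 + (1/380)*(-803)) = 1786**2 - (2920/81 - 803/380) = 3189796 - 1*1044557/30780 = 3189796 - 1044557/30780 = 98180876323/30780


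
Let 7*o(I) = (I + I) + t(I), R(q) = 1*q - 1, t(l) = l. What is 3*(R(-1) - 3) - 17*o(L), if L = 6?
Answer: -411/7 ≈ -58.714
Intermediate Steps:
R(q) = -1 + q (R(q) = q - 1 = -1 + q)
o(I) = 3*I/7 (o(I) = ((I + I) + I)/7 = (2*I + I)/7 = (3*I)/7 = 3*I/7)
3*(R(-1) - 3) - 17*o(L) = 3*((-1 - 1) - 3) - 51*6/7 = 3*(-2 - 3) - 17*18/7 = 3*(-5) - 306/7 = -15 - 306/7 = -411/7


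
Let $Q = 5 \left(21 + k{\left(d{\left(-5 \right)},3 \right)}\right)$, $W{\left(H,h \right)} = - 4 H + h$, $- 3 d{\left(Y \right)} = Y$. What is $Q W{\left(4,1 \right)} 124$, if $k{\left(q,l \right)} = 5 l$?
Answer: $-334800$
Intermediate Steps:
$d{\left(Y \right)} = - \frac{Y}{3}$
$W{\left(H,h \right)} = h - 4 H$
$Q = 180$ ($Q = 5 \left(21 + 5 \cdot 3\right) = 5 \left(21 + 15\right) = 5 \cdot 36 = 180$)
$Q W{\left(4,1 \right)} 124 = 180 \left(1 - 16\right) 124 = 180 \left(\left(-15\right) 124\right) = 180 \left(-1860\right) = -334800$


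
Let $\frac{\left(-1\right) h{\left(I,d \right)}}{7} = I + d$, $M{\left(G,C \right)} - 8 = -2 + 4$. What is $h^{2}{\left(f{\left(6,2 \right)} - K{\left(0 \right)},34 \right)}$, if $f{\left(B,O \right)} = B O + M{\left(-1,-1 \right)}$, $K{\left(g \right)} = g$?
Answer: $153664$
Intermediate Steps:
$M{\left(G,C \right)} = 10$ ($M{\left(G,C \right)} = 8 + \left(-2 + 4\right) = 8 + 2 = 10$)
$f{\left(B,O \right)} = 10 + B O$ ($f{\left(B,O \right)} = B O + 10 = 10 + B O$)
$h{\left(I,d \right)} = - 7 I - 7 d$ ($h{\left(I,d \right)} = - 7 \left(I + d\right) = - 7 I - 7 d$)
$h^{2}{\left(f{\left(6,2 \right)} - K{\left(0 \right)},34 \right)} = \left(- 7 \left(\left(10 + 6 \cdot 2\right) - 0\right) - 238\right)^{2} = \left(- 7 \left(\left(10 + 12\right) + 0\right) - 238\right)^{2} = \left(- 7 \left(22 + 0\right) - 238\right)^{2} = \left(\left(-7\right) 22 - 238\right)^{2} = \left(-154 - 238\right)^{2} = \left(-392\right)^{2} = 153664$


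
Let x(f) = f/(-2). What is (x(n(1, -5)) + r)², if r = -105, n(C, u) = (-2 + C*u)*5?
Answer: 30625/4 ≈ 7656.3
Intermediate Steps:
n(C, u) = -10 + 5*C*u
x(f) = -f/2 (x(f) = f*(-½) = -f/2)
(x(n(1, -5)) + r)² = (-(-10 + 5*1*(-5))/2 - 105)² = (-(-10 - 25)/2 - 105)² = (-½*(-35) - 105)² = (35/2 - 105)² = (-175/2)² = 30625/4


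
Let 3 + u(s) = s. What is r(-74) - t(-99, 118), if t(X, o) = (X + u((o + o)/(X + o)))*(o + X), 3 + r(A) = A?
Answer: 1625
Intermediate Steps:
r(A) = -3 + A
u(s) = -3 + s
t(X, o) = (X + o)*(-3 + X + 2*o/(X + o)) (t(X, o) = (X + (-3 + (o + o)/(X + o)))*(o + X) = (X + (-3 + (2*o)/(X + o)))*(X + o) = (X + (-3 + 2*o/(X + o)))*(X + o) = (-3 + X + 2*o/(X + o))*(X + o) = (X + o)*(-3 + X + 2*o/(X + o)))
r(-74) - t(-99, 118) = (-3 - 74) - ((-99)**2 - 1*118 - 3*(-99) - 99*118) = -77 - (9801 - 118 + 297 - 11682) = -77 - 1*(-1702) = -77 + 1702 = 1625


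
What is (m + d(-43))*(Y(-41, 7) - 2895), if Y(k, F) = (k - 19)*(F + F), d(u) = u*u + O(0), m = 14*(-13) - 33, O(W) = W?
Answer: -6102990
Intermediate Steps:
m = -215 (m = -182 - 33 = -215)
d(u) = u² (d(u) = u*u + 0 = u² + 0 = u²)
Y(k, F) = 2*F*(-19 + k) (Y(k, F) = (-19 + k)*(2*F) = 2*F*(-19 + k))
(m + d(-43))*(Y(-41, 7) - 2895) = (-215 + (-43)²)*(2*7*(-19 - 41) - 2895) = (-215 + 1849)*(2*7*(-60) - 2895) = 1634*(-840 - 2895) = 1634*(-3735) = -6102990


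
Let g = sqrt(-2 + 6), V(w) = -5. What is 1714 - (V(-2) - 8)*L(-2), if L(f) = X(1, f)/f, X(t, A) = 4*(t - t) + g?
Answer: 1701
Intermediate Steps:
g = 2 (g = sqrt(4) = 2)
X(t, A) = 2 (X(t, A) = 4*(t - t) + 2 = 4*0 + 2 = 0 + 2 = 2)
L(f) = 2/f
1714 - (V(-2) - 8)*L(-2) = 1714 - (-5 - 8)*2/(-2) = 1714 - (-13)*2*(-1/2) = 1714 - (-13)*(-1) = 1714 - 1*13 = 1714 - 13 = 1701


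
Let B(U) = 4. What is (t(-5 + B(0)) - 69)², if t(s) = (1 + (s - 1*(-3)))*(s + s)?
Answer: 5625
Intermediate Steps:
t(s) = 2*s*(4 + s) (t(s) = (1 + (s + 3))*(2*s) = (1 + (3 + s))*(2*s) = (4 + s)*(2*s) = 2*s*(4 + s))
(t(-5 + B(0)) - 69)² = (2*(-5 + 4)*(4 + (-5 + 4)) - 69)² = (2*(-1)*(4 - 1) - 69)² = (2*(-1)*3 - 69)² = (-6 - 69)² = (-75)² = 5625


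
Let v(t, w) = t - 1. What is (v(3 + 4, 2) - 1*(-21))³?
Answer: 19683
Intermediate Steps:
v(t, w) = -1 + t
(v(3 + 4, 2) - 1*(-21))³ = ((-1 + (3 + 4)) - 1*(-21))³ = ((-1 + 7) + 21)³ = (6 + 21)³ = 27³ = 19683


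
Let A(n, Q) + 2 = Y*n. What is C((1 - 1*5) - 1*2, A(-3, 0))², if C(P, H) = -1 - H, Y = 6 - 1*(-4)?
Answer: 961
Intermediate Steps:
Y = 10 (Y = 6 + 4 = 10)
A(n, Q) = -2 + 10*n
C((1 - 1*5) - 1*2, A(-3, 0))² = (-1 - (-2 + 10*(-3)))² = (-1 - (-2 - 30))² = (-1 - 1*(-32))² = (-1 + 32)² = 31² = 961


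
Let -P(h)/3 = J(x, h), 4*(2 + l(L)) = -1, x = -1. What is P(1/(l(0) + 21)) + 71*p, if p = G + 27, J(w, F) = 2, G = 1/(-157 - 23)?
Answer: 343909/180 ≈ 1910.6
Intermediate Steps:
l(L) = -9/4 (l(L) = -2 + (¼)*(-1) = -2 - ¼ = -9/4)
G = -1/180 (G = 1/(-180) = -1/180 ≈ -0.0055556)
p = 4859/180 (p = -1/180 + 27 = 4859/180 ≈ 26.994)
P(h) = -6 (P(h) = -3*2 = -6)
P(1/(l(0) + 21)) + 71*p = -6 + 71*(4859/180) = -6 + 344989/180 = 343909/180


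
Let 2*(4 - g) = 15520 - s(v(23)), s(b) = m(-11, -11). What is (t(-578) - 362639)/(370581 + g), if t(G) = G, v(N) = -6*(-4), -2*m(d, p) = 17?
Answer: -1452868/1451283 ≈ -1.0011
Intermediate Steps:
m(d, p) = -17/2 (m(d, p) = -½*17 = -17/2)
v(N) = 24
s(b) = -17/2
g = -31041/4 (g = 4 - (15520 - 1*(-17/2))/2 = 4 - (15520 + 17/2)/2 = 4 - ½*31057/2 = 4 - 31057/4 = -31041/4 ≈ -7760.3)
(t(-578) - 362639)/(370581 + g) = (-578 - 362639)/(370581 - 31041/4) = -363217/1451283/4 = -363217*4/1451283 = -1452868/1451283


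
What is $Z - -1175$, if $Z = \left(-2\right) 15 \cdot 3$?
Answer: $1085$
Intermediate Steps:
$Z = -90$ ($Z = \left(-30\right) 3 = -90$)
$Z - -1175 = -90 - -1175 = -90 + 1175 = 1085$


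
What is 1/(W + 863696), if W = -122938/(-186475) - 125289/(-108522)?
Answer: 2248515550/1942037964777679 ≈ 1.1578e-6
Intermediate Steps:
W = 4078304879/2248515550 (W = -122938*(-1/186475) - 125289*(-1/108522) = 122938/186475 + 13921/12058 = 4078304879/2248515550 ≈ 1.8138)
1/(W + 863696) = 1/(4078304879/2248515550 + 863696) = 1/(1942037964777679/2248515550) = 2248515550/1942037964777679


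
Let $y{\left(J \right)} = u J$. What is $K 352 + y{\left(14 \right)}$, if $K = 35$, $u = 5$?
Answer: $12390$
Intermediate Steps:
$y{\left(J \right)} = 5 J$
$K 352 + y{\left(14 \right)} = 35 \cdot 352 + 5 \cdot 14 = 12320 + 70 = 12390$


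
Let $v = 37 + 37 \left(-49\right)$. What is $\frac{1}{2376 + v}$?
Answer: $\frac{1}{600} \approx 0.0016667$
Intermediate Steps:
$v = -1776$ ($v = 37 - 1813 = -1776$)
$\frac{1}{2376 + v} = \frac{1}{2376 - 1776} = \frac{1}{600}$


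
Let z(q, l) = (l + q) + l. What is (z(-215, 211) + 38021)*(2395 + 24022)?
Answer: 1009869076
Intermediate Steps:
z(q, l) = q + 2*l
(z(-215, 211) + 38021)*(2395 + 24022) = ((-215 + 2*211) + 38021)*(2395 + 24022) = ((-215 + 422) + 38021)*26417 = (207 + 38021)*26417 = 38228*26417 = 1009869076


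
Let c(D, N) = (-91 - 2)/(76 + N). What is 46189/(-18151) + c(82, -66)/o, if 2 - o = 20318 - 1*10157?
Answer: -4690652467/1843960090 ≈ -2.5438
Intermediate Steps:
o = -10159 (o = 2 - (20318 - 1*10157) = 2 - (20318 - 10157) = 2 - 1*10161 = 2 - 10161 = -10159)
c(D, N) = -93/(76 + N)
46189/(-18151) + c(82, -66)/o = 46189/(-18151) - 93/(76 - 66)/(-10159) = 46189*(-1/18151) - 93/10*(-1/10159) = -46189/18151 - 93*1/10*(-1/10159) = -46189/18151 - 93/10*(-1/10159) = -46189/18151 + 93/101590 = -4690652467/1843960090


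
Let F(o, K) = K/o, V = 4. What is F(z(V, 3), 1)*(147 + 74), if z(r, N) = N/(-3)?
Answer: -221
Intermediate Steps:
z(r, N) = -N/3 (z(r, N) = N*(-1/3) = -N/3)
F(z(V, 3), 1)*(147 + 74) = (1/(-1/3*3))*(147 + 74) = (1/(-1))*221 = (1*(-1))*221 = -1*221 = -221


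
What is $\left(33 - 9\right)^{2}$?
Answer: $576$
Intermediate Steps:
$\left(33 - 9\right)^{2} = 24^{2} = 576$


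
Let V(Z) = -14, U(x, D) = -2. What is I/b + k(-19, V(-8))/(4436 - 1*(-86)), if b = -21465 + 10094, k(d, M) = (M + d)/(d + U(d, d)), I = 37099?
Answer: -1174206665/359937634 ≈ -3.2622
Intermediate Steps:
k(d, M) = (M + d)/(-2 + d) (k(d, M) = (M + d)/(d - 2) = (M + d)/(-2 + d))
b = -11371
I/b + k(-19, V(-8))/(4436 - 1*(-86)) = 37099/(-11371) + ((-14 - 19)/(-2 - 19))/(4436 - 1*(-86)) = 37099*(-1/11371) + (-33/(-21))/(4436 + 86) = -37099/11371 - 1/21*(-33)/4522 = -37099/11371 + (11/7)*(1/4522) = -37099/11371 + 11/31654 = -1174206665/359937634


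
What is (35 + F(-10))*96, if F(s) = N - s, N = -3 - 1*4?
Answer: 3648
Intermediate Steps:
N = -7 (N = -3 - 4 = -7)
F(s) = -7 - s
(35 + F(-10))*96 = (35 + (-7 - 1*(-10)))*96 = (35 + (-7 + 10))*96 = (35 + 3)*96 = 38*96 = 3648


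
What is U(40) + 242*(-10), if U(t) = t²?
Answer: -820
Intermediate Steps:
U(40) + 242*(-10) = 40² + 242*(-10) = 1600 - 2420 = -820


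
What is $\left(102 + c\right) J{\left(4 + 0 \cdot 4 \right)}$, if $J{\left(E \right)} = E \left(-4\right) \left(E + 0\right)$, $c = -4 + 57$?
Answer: $-9920$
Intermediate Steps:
$c = 53$
$J{\left(E \right)} = - 4 E^{2}$ ($J{\left(E \right)} = - 4 E E = - 4 E^{2}$)
$\left(102 + c\right) J{\left(4 + 0 \cdot 4 \right)} = \left(102 + 53\right) \left(- 4 \left(4 + 0 \cdot 4\right)^{2}\right) = 155 \left(- 4 \left(4 + 0\right)^{2}\right) = 155 \left(- 4 \cdot 4^{2}\right) = 155 \left(\left(-4\right) 16\right) = 155 \left(-64\right) = -9920$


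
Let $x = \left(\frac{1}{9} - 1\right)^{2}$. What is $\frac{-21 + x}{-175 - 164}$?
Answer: $\frac{1637}{27459} \approx 0.059616$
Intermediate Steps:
$x = \frac{64}{81}$ ($x = \left(\frac{1}{9} - 1\right)^{2} = \left(- \frac{8}{9}\right)^{2} = \frac{64}{81} \approx 0.79012$)
$\frac{-21 + x}{-175 - 164} = \frac{-21 + \frac{64}{81}}{-175 - 164} = - \frac{1637}{81 \left(-339\right)} = \left(- \frac{1637}{81}\right) \left(- \frac{1}{339}\right) = \frac{1637}{27459}$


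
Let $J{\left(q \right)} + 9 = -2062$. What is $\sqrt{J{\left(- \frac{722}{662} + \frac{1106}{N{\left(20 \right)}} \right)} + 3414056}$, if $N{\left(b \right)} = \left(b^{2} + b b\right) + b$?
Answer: $\sqrt{3411985} \approx 1847.2$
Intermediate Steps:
$N{\left(b \right)} = b + 2 b^{2}$ ($N{\left(b \right)} = \left(b^{2} + b^{2}\right) + b = 2 b^{2} + b = b + 2 b^{2}$)
$J{\left(q \right)} = -2071$ ($J{\left(q \right)} = -9 - 2062 = -2071$)
$\sqrt{J{\left(- \frac{722}{662} + \frac{1106}{N{\left(20 \right)}} \right)} + 3414056} = \sqrt{-2071 + 3414056} = \sqrt{3411985}$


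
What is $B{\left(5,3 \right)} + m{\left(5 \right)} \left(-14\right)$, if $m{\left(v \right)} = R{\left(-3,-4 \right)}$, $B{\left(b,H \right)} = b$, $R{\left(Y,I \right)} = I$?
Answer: $61$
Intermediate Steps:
$m{\left(v \right)} = -4$
$B{\left(5,3 \right)} + m{\left(5 \right)} \left(-14\right) = 5 - -56 = 5 + 56 = 61$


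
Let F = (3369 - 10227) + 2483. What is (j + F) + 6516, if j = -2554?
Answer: -413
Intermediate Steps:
F = -4375 (F = -6858 + 2483 = -4375)
(j + F) + 6516 = (-2554 - 4375) + 6516 = -6929 + 6516 = -413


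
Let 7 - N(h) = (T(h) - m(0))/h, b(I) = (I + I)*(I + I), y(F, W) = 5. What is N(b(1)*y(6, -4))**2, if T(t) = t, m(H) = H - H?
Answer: 36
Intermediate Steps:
m(H) = 0
b(I) = 4*I**2 (b(I) = (2*I)*(2*I) = 4*I**2)
N(h) = 6 (N(h) = 7 - (h - 1*0)/h = 7 - (h + 0)/h = 7 - h/h = 7 - 1*1 = 7 - 1 = 6)
N(b(1)*y(6, -4))**2 = 6**2 = 36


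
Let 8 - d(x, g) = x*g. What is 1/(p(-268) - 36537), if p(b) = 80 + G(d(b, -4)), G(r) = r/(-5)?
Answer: -5/181221 ≈ -2.7591e-5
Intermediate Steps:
d(x, g) = 8 - g*x (d(x, g) = 8 - x*g = 8 - g*x)
G(r) = -r/5 (G(r) = r*(-1/5) = -r/5)
p(b) = 392/5 - 4*b/5 (p(b) = 80 - (8 - 1*(-4)*b)/5 = 80 - (8 + 4*b)/5 = 80 + (-8/5 - 4*b/5) = 392/5 - 4*b/5)
1/(p(-268) - 36537) = 1/((392/5 - 4/5*(-268)) - 36537) = 1/((392/5 + 1072/5) - 36537) = 1/(1464/5 - 36537) = 1/(-181221/5) = -5/181221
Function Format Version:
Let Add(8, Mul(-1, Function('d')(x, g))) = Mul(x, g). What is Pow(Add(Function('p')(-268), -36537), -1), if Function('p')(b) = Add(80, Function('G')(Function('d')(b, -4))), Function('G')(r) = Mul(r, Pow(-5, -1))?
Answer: Rational(-5, 181221) ≈ -2.7591e-5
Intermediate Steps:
Function('d')(x, g) = Add(8, Mul(-1, g, x)) (Function('d')(x, g) = Add(8, Mul(-1, Mul(x, g))) = Add(8, Mul(-1, Mul(g, x))) = Add(8, Mul(-1, g, x)))
Function('G')(r) = Mul(Rational(-1, 5), r) (Function('G')(r) = Mul(r, Rational(-1, 5)) = Mul(Rational(-1, 5), r))
Function('p')(b) = Add(Rational(392, 5), Mul(Rational(-4, 5), b)) (Function('p')(b) = Add(80, Mul(Rational(-1, 5), Add(8, Mul(-1, -4, b)))) = Add(80, Mul(Rational(-1, 5), Add(8, Mul(4, b)))) = Add(80, Add(Rational(-8, 5), Mul(Rational(-4, 5), b))) = Add(Rational(392, 5), Mul(Rational(-4, 5), b)))
Pow(Add(Function('p')(-268), -36537), -1) = Pow(Add(Add(Rational(392, 5), Mul(Rational(-4, 5), -268)), -36537), -1) = Pow(Add(Add(Rational(392, 5), Rational(1072, 5)), -36537), -1) = Pow(Add(Rational(1464, 5), -36537), -1) = Pow(Rational(-181221, 5), -1) = Rational(-5, 181221)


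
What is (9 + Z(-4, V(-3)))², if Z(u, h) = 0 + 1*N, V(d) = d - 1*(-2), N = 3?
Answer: 144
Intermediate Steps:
V(d) = 2 + d (V(d) = d + 2 = 2 + d)
Z(u, h) = 3 (Z(u, h) = 0 + 1*3 = 0 + 3 = 3)
(9 + Z(-4, V(-3)))² = (9 + 3)² = 12² = 144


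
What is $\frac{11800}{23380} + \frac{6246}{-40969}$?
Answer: $\frac{16870136}{47892761} \approx 0.35225$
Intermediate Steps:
$\frac{11800}{23380} + \frac{6246}{-40969} = 11800 \cdot \frac{1}{23380} + 6246 \left(- \frac{1}{40969}\right) = \frac{590}{1169} - \frac{6246}{40969} = \frac{16870136}{47892761}$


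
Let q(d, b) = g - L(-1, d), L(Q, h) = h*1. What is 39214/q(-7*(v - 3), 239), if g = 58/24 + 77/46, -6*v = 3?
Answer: -10823064/5633 ≈ -1921.4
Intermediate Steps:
v = -½ (v = -⅙*3 = -½ ≈ -0.50000)
g = 1129/276 (g = 58*(1/24) + 77*(1/46) = 29/12 + 77/46 = 1129/276 ≈ 4.0906)
L(Q, h) = h
q(d, b) = 1129/276 - d
39214/q(-7*(v - 3), 239) = 39214/(1129/276 - (-7)*(-½ - 3)) = 39214/(1129/276 - (-7)*(-7)/2) = 39214/(1129/276 - 1*49/2) = 39214/(1129/276 - 49/2) = 39214/(-5633/276) = 39214*(-276/5633) = -10823064/5633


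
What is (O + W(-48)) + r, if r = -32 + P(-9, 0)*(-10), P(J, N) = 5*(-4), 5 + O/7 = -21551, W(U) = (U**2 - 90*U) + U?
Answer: -144148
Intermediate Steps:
W(U) = U**2 - 89*U
O = -150892 (O = -35 + 7*(-21551) = -35 - 150857 = -150892)
P(J, N) = -20
r = 168 (r = -32 - 20*(-10) = -32 + 200 = 168)
(O + W(-48)) + r = (-150892 - 48*(-89 - 48)) + 168 = (-150892 - 48*(-137)) + 168 = (-150892 + 6576) + 168 = -144316 + 168 = -144148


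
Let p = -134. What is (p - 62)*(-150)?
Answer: 29400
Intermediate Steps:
(p - 62)*(-150) = (-134 - 62)*(-150) = -196*(-150) = 29400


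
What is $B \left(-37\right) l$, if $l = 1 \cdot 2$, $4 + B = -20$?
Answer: $1776$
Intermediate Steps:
$B = -24$ ($B = -4 - 20 = -24$)
$l = 2$
$B \left(-37\right) l = \left(-24\right) \left(-37\right) 2 = 888 \cdot 2 = 1776$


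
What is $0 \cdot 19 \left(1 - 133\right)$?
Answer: $0$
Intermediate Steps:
$0 \cdot 19 \left(1 - 133\right) = 0 \left(-132\right) = 0$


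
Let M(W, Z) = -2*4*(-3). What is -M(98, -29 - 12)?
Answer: -24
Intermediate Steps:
M(W, Z) = 24 (M(W, Z) = -8*(-3) = 24)
-M(98, -29 - 12) = -1*24 = -24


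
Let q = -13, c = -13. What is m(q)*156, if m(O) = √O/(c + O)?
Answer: -6*I*√13 ≈ -21.633*I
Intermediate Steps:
m(O) = √O/(-13 + O)
m(q)*156 = (√(-13)/(-13 - 13))*156 = ((I*√13)/(-26))*156 = ((I*√13)*(-1/26))*156 = -I*√13/26*156 = -6*I*√13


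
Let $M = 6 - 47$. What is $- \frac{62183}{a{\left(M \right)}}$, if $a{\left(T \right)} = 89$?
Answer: $- \frac{62183}{89} \approx -698.69$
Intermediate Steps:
$M = -41$ ($M = 6 - 47 = -41$)
$- \frac{62183}{a{\left(M \right)}} = - \frac{62183}{89}$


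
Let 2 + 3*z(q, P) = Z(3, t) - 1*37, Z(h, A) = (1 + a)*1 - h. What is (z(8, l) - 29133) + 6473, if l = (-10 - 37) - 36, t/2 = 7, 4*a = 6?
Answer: -136039/6 ≈ -22673.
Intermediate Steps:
a = 3/2 (a = (¼)*6 = 3/2 ≈ 1.5000)
t = 14 (t = 2*7 = 14)
Z(h, A) = 5/2 - h (Z(h, A) = (1 + 3/2)*1 - h = (5/2)*1 - h = 5/2 - h)
l = -83 (l = -47 - 36 = -83)
z(q, P) = -79/6 (z(q, P) = -⅔ + ((5/2 - 1*3) - 1*37)/3 = -⅔ + ((5/2 - 3) - 37)/3 = -⅔ + (-½ - 37)/3 = -⅔ + (⅓)*(-75/2) = -⅔ - 25/2 = -79/6)
(z(8, l) - 29133) + 6473 = (-79/6 - 29133) + 6473 = -174877/6 + 6473 = -136039/6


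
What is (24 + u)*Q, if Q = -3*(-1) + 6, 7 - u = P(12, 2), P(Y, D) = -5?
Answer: 324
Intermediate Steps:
u = 12 (u = 7 - 1*(-5) = 7 + 5 = 12)
Q = 9 (Q = 3 + 6 = 9)
(24 + u)*Q = (24 + 12)*9 = 36*9 = 324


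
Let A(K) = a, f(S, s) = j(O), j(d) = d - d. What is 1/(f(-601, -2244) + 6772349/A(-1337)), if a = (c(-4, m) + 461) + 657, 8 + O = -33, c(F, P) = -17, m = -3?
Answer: 1101/6772349 ≈ 0.00016257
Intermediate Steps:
O = -41 (O = -8 - 33 = -41)
j(d) = 0
a = 1101 (a = (-17 + 461) + 657 = 444 + 657 = 1101)
f(S, s) = 0
A(K) = 1101
1/(f(-601, -2244) + 6772349/A(-1337)) = 1/(0 + 6772349/1101) = 1/(6772349/1101) = 1101/6772349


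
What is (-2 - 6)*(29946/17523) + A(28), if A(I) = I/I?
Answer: -74015/5841 ≈ -12.672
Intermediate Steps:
A(I) = 1
(-2 - 6)*(29946/17523) + A(28) = (-2 - 6)*(29946/17523) + 1 = -239568/17523 + 1 = -8*9982/5841 + 1 = -79856/5841 + 1 = -74015/5841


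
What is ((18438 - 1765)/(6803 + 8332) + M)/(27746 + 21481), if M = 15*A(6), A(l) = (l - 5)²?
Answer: 243698/745050645 ≈ 0.00032709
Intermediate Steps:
A(l) = (-5 + l)²
M = 15 (M = 15*(-5 + 6)² = 15*1² = 15*1 = 15)
((18438 - 1765)/(6803 + 8332) + M)/(27746 + 21481) = ((18438 - 1765)/(6803 + 8332) + 15)/(27746 + 21481) = (16673/15135 + 15)/49227 = (16673*(1/15135) + 15)*(1/49227) = (16673/15135 + 15)*(1/49227) = (243698/15135)*(1/49227) = 243698/745050645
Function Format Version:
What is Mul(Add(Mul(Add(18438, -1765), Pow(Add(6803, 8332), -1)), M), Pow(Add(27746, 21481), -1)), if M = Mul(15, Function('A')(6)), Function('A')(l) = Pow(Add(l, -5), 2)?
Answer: Rational(243698, 745050645) ≈ 0.00032709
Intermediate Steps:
Function('A')(l) = Pow(Add(-5, l), 2)
M = 15 (M = Mul(15, Pow(Add(-5, 6), 2)) = Mul(15, Pow(1, 2)) = Mul(15, 1) = 15)
Mul(Add(Mul(Add(18438, -1765), Pow(Add(6803, 8332), -1)), M), Pow(Add(27746, 21481), -1)) = Mul(Add(Mul(Add(18438, -1765), Pow(Add(6803, 8332), -1)), 15), Pow(Add(27746, 21481), -1)) = Mul(Add(Mul(16673, Pow(15135, -1)), 15), Pow(49227, -1)) = Mul(Add(Mul(16673, Rational(1, 15135)), 15), Rational(1, 49227)) = Mul(Add(Rational(16673, 15135), 15), Rational(1, 49227)) = Mul(Rational(243698, 15135), Rational(1, 49227)) = Rational(243698, 745050645)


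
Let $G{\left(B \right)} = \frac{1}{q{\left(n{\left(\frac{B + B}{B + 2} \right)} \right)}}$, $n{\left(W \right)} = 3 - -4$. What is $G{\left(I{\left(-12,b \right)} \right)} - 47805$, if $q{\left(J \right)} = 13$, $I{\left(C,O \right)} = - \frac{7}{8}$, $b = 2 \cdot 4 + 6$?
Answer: $- \frac{621464}{13} \approx -47805.0$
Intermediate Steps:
$b = 14$ ($b = 8 + 6 = 14$)
$I{\left(C,O \right)} = - \frac{7}{8}$ ($I{\left(C,O \right)} = \left(-7\right) \frac{1}{8} = - \frac{7}{8}$)
$n{\left(W \right)} = 7$ ($n{\left(W \right)} = 3 + 4 = 7$)
$G{\left(B \right)} = \frac{1}{13}$
$G{\left(I{\left(-12,b \right)} \right)} - 47805 = \frac{1}{13} - 47805 = - \frac{621464}{13}$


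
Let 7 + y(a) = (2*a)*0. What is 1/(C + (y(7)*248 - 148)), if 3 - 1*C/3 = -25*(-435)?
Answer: -1/34500 ≈ -2.8985e-5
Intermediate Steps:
C = -32616 (C = 9 - (-75)*(-435) = 9 - 3*10875 = 9 - 32625 = -32616)
y(a) = -7 (y(a) = -7 + (2*a)*0 = -7 + 0 = -7)
1/(C + (y(7)*248 - 148)) = 1/(-32616 + (-7*248 - 148)) = 1/(-32616 + (-1736 - 148)) = 1/(-32616 - 1884) = 1/(-34500) = -1/34500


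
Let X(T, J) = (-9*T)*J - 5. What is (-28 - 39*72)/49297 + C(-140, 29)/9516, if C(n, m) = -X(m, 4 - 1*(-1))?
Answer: 18795847/234555126 ≈ 0.080134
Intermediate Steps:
X(T, J) = -5 - 9*J*T (X(T, J) = -9*J*T - 5 = -5 - 9*J*T)
C(n, m) = 5 + 45*m (C(n, m) = -(-5 - 9*(4 - 1*(-1))*m) = -(-5 - 9*(4 + 1)*m) = -(-5 - 9*5*m) = -(-5 - 45*m) = 5 + 45*m)
(-28 - 39*72)/49297 + C(-140, 29)/9516 = (-28 - 39*72)/49297 + (5 + 45*29)/9516 = (-28 - 2808)*(1/49297) + (5 + 1305)*(1/9516) = -2836*1/49297 + 1310*(1/9516) = -2836/49297 + 655/4758 = 18795847/234555126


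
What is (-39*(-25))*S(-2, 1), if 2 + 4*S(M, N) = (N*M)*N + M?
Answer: -2925/2 ≈ -1462.5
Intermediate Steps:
S(M, N) = -½ + M/4 + M*N²/4 (S(M, N) = -½ + ((N*M)*N + M)/4 = -½ + ((M*N)*N + M)/4 = -½ + (M*N² + M)/4 = -½ + (M + M*N²)/4 = -½ + (M/4 + M*N²/4) = -½ + M/4 + M*N²/4)
(-39*(-25))*S(-2, 1) = (-39*(-25))*(-½ + (¼)*(-2) + (¼)*(-2)*1²) = 975*(-½ - ½ + (¼)*(-2)*1) = 975*(-½ - ½ - ½) = 975*(-3/2) = -2925/2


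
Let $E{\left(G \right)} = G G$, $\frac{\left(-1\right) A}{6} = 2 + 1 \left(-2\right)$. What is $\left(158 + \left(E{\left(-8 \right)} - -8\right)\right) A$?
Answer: $0$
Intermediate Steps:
$A = 0$ ($A = - 6 \left(2 + 1 \left(-2\right)\right) = - 6 \left(2 - 2\right) = \left(-6\right) 0 = 0$)
$E{\left(G \right)} = G^{2}$
$\left(158 + \left(E{\left(-8 \right)} - -8\right)\right) A = \left(158 - \left(-8 - \left(-8\right)^{2}\right)\right) 0 = \left(158 + \left(64 + 8\right)\right) 0 = \left(158 + 72\right) 0 = 230 \cdot 0 = 0$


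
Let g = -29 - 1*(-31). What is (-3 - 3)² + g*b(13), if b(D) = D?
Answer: 62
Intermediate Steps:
g = 2 (g = -29 + 31 = 2)
(-3 - 3)² + g*b(13) = (-3 - 3)² + 2*13 = (-6)² + 26 = 36 + 26 = 62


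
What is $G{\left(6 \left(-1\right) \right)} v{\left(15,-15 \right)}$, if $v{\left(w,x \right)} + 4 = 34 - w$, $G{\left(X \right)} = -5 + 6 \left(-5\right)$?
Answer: $-525$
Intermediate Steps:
$G{\left(X \right)} = -35$ ($G{\left(X \right)} = -5 - 30 = -35$)
$v{\left(w,x \right)} = 30 - w$ ($v{\left(w,x \right)} = -4 - \left(-34 + w\right) = 30 - w$)
$G{\left(6 \left(-1\right) \right)} v{\left(15,-15 \right)} = - 35 \left(30 - 15\right) = \left(-35\right) 15 = -525$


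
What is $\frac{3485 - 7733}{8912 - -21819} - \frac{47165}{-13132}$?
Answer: $\frac{1393642879}{403559492} \approx 3.4534$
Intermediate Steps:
$\frac{3485 - 7733}{8912 - -21819} - \frac{47165}{-13132} = \frac{3485 - 7733}{8912 + 21819} - - \frac{47165}{13132} = - \frac{4248}{30731} + \frac{47165}{13132} = \frac{1393642879}{403559492}$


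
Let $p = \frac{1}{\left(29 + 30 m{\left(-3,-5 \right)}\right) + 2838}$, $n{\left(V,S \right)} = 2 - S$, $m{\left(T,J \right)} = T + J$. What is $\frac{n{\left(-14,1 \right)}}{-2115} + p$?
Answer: $- \frac{512}{5556105} \approx -9.2151 \cdot 10^{-5}$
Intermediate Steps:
$m{\left(T,J \right)} = J + T$
$p = \frac{1}{2627}$ ($p = \frac{1}{\left(29 + 30 \left(-5 - 3\right)\right) + 2838} = \frac{1}{\left(29 + 30 \left(-8\right)\right) + 2838} = \frac{1}{\left(29 - 240\right) + 2838} = \frac{1}{-211 + 2838} = \frac{1}{2627} \approx 0.00038066$)
$\frac{n{\left(-14,1 \right)}}{-2115} + p = \frac{2 - 1}{-2115} + \frac{1}{2627} = \left(2 - 1\right) \left(- \frac{1}{2115}\right) + \frac{1}{2627} = 1 \left(- \frac{1}{2115}\right) + \frac{1}{2627} = - \frac{1}{2115} + \frac{1}{2627} = - \frac{512}{5556105}$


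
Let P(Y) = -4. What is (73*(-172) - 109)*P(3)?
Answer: 50660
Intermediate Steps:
(73*(-172) - 109)*P(3) = (73*(-172) - 109)*(-4) = (-12556 - 109)*(-4) = -12665*(-4) = 50660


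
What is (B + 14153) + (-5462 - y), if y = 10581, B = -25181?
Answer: -27071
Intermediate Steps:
(B + 14153) + (-5462 - y) = (-25181 + 14153) + (-5462 - 1*10581) = -11028 + (-5462 - 10581) = -11028 - 16043 = -27071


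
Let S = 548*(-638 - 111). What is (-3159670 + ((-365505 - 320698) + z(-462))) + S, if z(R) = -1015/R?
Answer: -280917305/66 ≈ -4.2563e+6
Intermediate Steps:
S = -410452 (S = 548*(-749) = -410452)
(-3159670 + ((-365505 - 320698) + z(-462))) + S = (-3159670 + ((-365505 - 320698) - 1015/(-462))) - 410452 = (-3159670 + (-686203 - 1015*(-1/462))) - 410452 = (-3159670 + (-686203 + 145/66)) - 410452 = (-3159670 - 45289253/66) - 410452 = -253827473/66 - 410452 = -280917305/66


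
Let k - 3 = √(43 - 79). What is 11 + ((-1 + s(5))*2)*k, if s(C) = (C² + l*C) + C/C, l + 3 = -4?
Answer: -49 - 120*I ≈ -49.0 - 120.0*I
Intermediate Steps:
l = -7 (l = -3 - 4 = -7)
s(C) = 1 + C² - 7*C (s(C) = (C² - 7*C) + C/C = (C² - 7*C) + 1 = 1 + C² - 7*C)
k = 3 + 6*I (k = 3 + √(43 - 79) = 3 + √(-36) = 3 + 6*I ≈ 3.0 + 6.0*I)
11 + ((-1 + s(5))*2)*k = 11 + ((-1 + (1 + 5² - 7*5))*2)*(3 + 6*I) = 11 + ((-1 + (1 + 25 - 35))*2)*(3 + 6*I) = 11 + ((-1 - 9)*2)*(3 + 6*I) = 11 + (-10*2)*(3 + 6*I) = 11 - 20*(3 + 6*I) = 11 + (-60 - 120*I) = -49 - 120*I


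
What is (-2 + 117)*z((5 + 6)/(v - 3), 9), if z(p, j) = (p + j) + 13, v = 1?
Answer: 3795/2 ≈ 1897.5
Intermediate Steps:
z(p, j) = 13 + j + p (z(p, j) = (j + p) + 13 = 13 + j + p)
(-2 + 117)*z((5 + 6)/(v - 3), 9) = (-2 + 117)*(13 + 9 + (5 + 6)/(1 - 3)) = 115*(13 + 9 + 11/(-2)) = 115*(13 + 9 + 11*(-½)) = 115*(13 + 9 - 11/2) = 115*(33/2) = 3795/2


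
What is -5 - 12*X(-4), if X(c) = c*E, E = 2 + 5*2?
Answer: 571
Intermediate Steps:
E = 12 (E = 2 + 10 = 12)
X(c) = 12*c (X(c) = c*12 = 12*c)
-5 - 12*X(-4) = -5 - 144*(-4) = -5 - 12*(-48) = -5 + 576 = 571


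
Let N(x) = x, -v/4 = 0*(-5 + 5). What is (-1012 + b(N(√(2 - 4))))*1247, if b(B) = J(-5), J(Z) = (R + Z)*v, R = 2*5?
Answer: -1261964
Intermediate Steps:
R = 10
v = 0 (v = -0*(-5 + 5) = -0*0 = -4*0 = 0)
J(Z) = 0 (J(Z) = (10 + Z)*0 = 0)
b(B) = 0
(-1012 + b(N(√(2 - 4))))*1247 = (-1012 + 0)*1247 = -1012*1247 = -1261964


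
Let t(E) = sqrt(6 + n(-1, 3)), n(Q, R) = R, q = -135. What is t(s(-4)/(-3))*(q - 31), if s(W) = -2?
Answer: -498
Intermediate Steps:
t(E) = 3 (t(E) = sqrt(6 + 3) = sqrt(9) = 3)
t(s(-4)/(-3))*(q - 31) = 3*(-135 - 31) = 3*(-166) = -498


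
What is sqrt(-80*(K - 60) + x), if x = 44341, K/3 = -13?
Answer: sqrt(52261) ≈ 228.61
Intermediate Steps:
K = -39 (K = 3*(-13) = -39)
sqrt(-80*(K - 60) + x) = sqrt(-80*(-39 - 60) + 44341) = sqrt(-80*(-99) + 44341) = sqrt(7920 + 44341) = sqrt(52261)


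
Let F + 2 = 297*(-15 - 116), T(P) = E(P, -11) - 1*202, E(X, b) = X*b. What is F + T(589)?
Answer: -45590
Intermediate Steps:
T(P) = -202 - 11*P (T(P) = P*(-11) - 1*202 = -11*P - 202 = -202 - 11*P)
F = -38909 (F = -2 + 297*(-15 - 116) = -2 + 297*(-131) = -2 - 38907 = -38909)
F + T(589) = -38909 + (-202 - 11*589) = -38909 + (-202 - 6479) = -38909 - 6681 = -45590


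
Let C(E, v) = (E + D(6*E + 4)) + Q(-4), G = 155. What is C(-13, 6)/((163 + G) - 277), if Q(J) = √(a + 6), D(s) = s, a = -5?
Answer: -86/41 ≈ -2.0976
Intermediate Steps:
Q(J) = 1 (Q(J) = √(-5 + 6) = √1 = 1)
C(E, v) = 5 + 7*E (C(E, v) = (E + (6*E + 4)) + 1 = (E + (4 + 6*E)) + 1 = (4 + 7*E) + 1 = 5 + 7*E)
C(-13, 6)/((163 + G) - 277) = (5 + 7*(-13))/((163 + 155) - 277) = (5 - 91)/(318 - 277) = -86/41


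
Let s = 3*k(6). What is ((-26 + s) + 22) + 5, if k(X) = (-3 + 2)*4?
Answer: -11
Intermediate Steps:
k(X) = -4 (k(X) = -1*4 = -4)
s = -12 (s = 3*(-4) = -12)
((-26 + s) + 22) + 5 = ((-26 - 12) + 22) + 5 = (-38 + 22) + 5 = -16 + 5 = -11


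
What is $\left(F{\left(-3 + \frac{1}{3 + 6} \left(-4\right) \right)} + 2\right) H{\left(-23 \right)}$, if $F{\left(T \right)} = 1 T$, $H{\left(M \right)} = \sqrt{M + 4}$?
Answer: $- \frac{13 i \sqrt{19}}{9} \approx - 6.2962 i$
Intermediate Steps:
$H{\left(M \right)} = \sqrt{4 + M}$
$F{\left(T \right)} = T$
$\left(F{\left(-3 + \frac{1}{3 + 6} \left(-4\right) \right)} + 2\right) H{\left(-23 \right)} = \left(\left(-3 + \frac{1}{3 + 6} \left(-4\right)\right) + 2\right) \sqrt{4 - 23} = \left(\left(-3 + \frac{1}{9} \left(-4\right)\right) + 2\right) \sqrt{-19} = \left(\left(-3 + \frac{1}{9} \left(-4\right)\right) + 2\right) i \sqrt{19} = \left(\left(-3 - \frac{4}{9}\right) + 2\right) i \sqrt{19} = \left(- \frac{31}{9} + 2\right) i \sqrt{19} = - \frac{13 i \sqrt{19}}{9}$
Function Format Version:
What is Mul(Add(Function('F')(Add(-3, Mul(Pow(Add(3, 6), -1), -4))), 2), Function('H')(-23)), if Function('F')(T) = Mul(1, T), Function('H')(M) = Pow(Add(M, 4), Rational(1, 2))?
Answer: Mul(Rational(-13, 9), I, Pow(19, Rational(1, 2))) ≈ Mul(-6.2962, I)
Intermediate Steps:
Function('H')(M) = Pow(Add(4, M), Rational(1, 2))
Function('F')(T) = T
Mul(Add(Function('F')(Add(-3, Mul(Pow(Add(3, 6), -1), -4))), 2), Function('H')(-23)) = Mul(Add(Add(-3, Mul(Pow(Add(3, 6), -1), -4)), 2), Pow(Add(4, -23), Rational(1, 2))) = Mul(Add(Add(-3, Mul(Pow(9, -1), -4)), 2), Pow(-19, Rational(1, 2))) = Mul(Add(Add(-3, Mul(Rational(1, 9), -4)), 2), Mul(I, Pow(19, Rational(1, 2)))) = Mul(Add(Add(-3, Rational(-4, 9)), 2), Mul(I, Pow(19, Rational(1, 2)))) = Mul(Add(Rational(-31, 9), 2), Mul(I, Pow(19, Rational(1, 2)))) = Mul(Rational(-13, 9), Mul(I, Pow(19, Rational(1, 2)))) = Mul(Rational(-13, 9), I, Pow(19, Rational(1, 2)))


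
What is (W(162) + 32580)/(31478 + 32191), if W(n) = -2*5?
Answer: 32570/63669 ≈ 0.51155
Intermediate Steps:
W(n) = -10
(W(162) + 32580)/(31478 + 32191) = (-10 + 32580)/(31478 + 32191) = 32570/63669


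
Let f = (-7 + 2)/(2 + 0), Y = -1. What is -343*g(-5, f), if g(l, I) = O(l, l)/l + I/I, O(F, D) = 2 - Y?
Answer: -686/5 ≈ -137.20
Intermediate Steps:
O(F, D) = 3 (O(F, D) = 2 - 1*(-1) = 2 + 1 = 3)
f = -5/2 ≈ -2.5000
g(l, I) = 1 + 3/l (g(l, I) = 3/l + I/I = 3/l + 1 = 1 + 3/l)
-343*g(-5, f) = -343*(3 - 5)/(-5) = -(-343)*(-2)/5 = -343*⅖ = -686/5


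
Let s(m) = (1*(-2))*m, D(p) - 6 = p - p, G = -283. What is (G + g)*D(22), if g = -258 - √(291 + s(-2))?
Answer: -3246 - 6*√295 ≈ -3349.1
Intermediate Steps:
D(p) = 6 (D(p) = 6 + (p - p) = 6 + 0 = 6)
s(m) = -2*m
g = -258 - √295 (g = -258 - √(291 - 2*(-2)) = -258 - √(291 + 4) = -258 - √295 ≈ -275.18)
(G + g)*D(22) = (-283 + (-258 - √295))*6 = (-541 - √295)*6 = -3246 - 6*√295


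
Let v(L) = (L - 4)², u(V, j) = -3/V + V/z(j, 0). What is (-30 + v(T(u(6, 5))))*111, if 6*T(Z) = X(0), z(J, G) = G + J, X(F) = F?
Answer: -1554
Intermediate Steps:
u(V, j) = -3/V + V/j (u(V, j) = -3/V + V/(0 + j) = -3/V + V/j)
T(Z) = 0 (T(Z) = (⅙)*0 = 0)
v(L) = (-4 + L)²
(-30 + v(T(u(6, 5))))*111 = (-30 + (-4 + 0)²)*111 = (-30 + (-4)²)*111 = (-30 + 16)*111 = -14*111 = -1554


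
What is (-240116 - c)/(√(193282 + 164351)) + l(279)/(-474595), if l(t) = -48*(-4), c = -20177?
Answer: -192/474595 - 73313*√39737/39737 ≈ -367.78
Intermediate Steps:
l(t) = 192
(-240116 - c)/(√(193282 + 164351)) + l(279)/(-474595) = (-240116 - 1*(-20177))/(√(193282 + 164351)) + 192/(-474595) = (-240116 + 20177)/(√357633) + 192*(-1/474595) = -219939*√39737/119211 - 192/474595 = -73313*√39737/39737 - 192/474595 = -192/474595 - 73313*√39737/39737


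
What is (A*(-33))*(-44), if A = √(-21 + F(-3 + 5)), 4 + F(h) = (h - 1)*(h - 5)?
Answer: 2904*I*√7 ≈ 7683.3*I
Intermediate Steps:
F(h) = -4 + (-1 + h)*(-5 + h) (F(h) = -4 + (h - 1)*(h - 5) = -4 + (-1 + h)*(-5 + h))
A = 2*I*√7 (A = √(-21 + (1 + (-3 + 5)² - 6*(-3 + 5))) = √(-21 + (1 + 2² - 6*2)) = √(-21 + (1 + 4 - 12)) = √(-21 - 7) = √(-28) = 2*I*√7 ≈ 5.2915*I)
(A*(-33))*(-44) = ((2*I*√7)*(-33))*(-44) = -66*I*√7*(-44) = 2904*I*√7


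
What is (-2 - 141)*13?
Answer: -1859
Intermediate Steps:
(-2 - 141)*13 = -143*13 = -1859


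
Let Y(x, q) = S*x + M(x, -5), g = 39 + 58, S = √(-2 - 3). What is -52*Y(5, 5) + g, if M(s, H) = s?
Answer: -163 - 260*I*√5 ≈ -163.0 - 581.38*I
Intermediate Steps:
S = I*√5 (S = √(-5) = I*√5 ≈ 2.2361*I)
g = 97
Y(x, q) = x + I*x*√5 (Y(x, q) = (I*√5)*x + x = I*x*√5 + x = x + I*x*√5)
-52*Y(5, 5) + g = -260*(1 + I*√5) + 97 = -52*(5 + 5*I*√5) + 97 = (-260 - 260*I*√5) + 97 = -163 - 260*I*√5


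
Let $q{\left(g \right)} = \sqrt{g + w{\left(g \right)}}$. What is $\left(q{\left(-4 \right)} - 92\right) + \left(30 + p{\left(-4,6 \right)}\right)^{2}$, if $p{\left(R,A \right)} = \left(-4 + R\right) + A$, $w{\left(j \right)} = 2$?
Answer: $692 + i \sqrt{2} \approx 692.0 + 1.4142 i$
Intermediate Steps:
$q{\left(g \right)} = \sqrt{2 + g}$ ($q{\left(g \right)} = \sqrt{g + 2} = \sqrt{2 + g}$)
$p{\left(R,A \right)} = -4 + A + R$
$\left(q{\left(-4 \right)} - 92\right) + \left(30 + p{\left(-4,6 \right)}\right)^{2} = \left(\sqrt{2 - 4} - 92\right) + \left(30 - 2\right)^{2} = \left(\sqrt{-2} - 92\right) + \left(30 - 2\right)^{2} = \left(i \sqrt{2} - 92\right) + 28^{2} = \left(-92 + i \sqrt{2}\right) + 784 = 692 + i \sqrt{2}$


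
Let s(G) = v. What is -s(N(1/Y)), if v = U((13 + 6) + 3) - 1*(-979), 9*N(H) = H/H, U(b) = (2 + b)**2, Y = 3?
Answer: -1555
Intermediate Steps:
N(H) = 1/9 (N(H) = (H/H)/9 = (1/9)*1 = 1/9)
v = 1555 (v = (2 + ((13 + 6) + 3))**2 - 1*(-979) = (2 + (19 + 3))**2 + 979 = (2 + 22)**2 + 979 = 24**2 + 979 = 576 + 979 = 1555)
s(G) = 1555
-s(N(1/Y)) = -1*1555 = -1555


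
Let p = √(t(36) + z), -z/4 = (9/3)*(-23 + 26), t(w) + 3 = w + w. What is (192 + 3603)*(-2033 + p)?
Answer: -7715235 + 3795*√33 ≈ -7.6934e+6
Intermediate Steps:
t(w) = -3 + 2*w (t(w) = -3 + (w + w) = -3 + 2*w)
z = -36 (z = -4*9/3*(-23 + 26) = -4*9*(⅓)*3 = -12*3 = -4*9 = -36)
p = √33 (p = √((-3 + 2*36) - 36) = √((-3 + 72) - 36) = √(69 - 36) = √33 ≈ 5.7446)
(192 + 3603)*(-2033 + p) = (192 + 3603)*(-2033 + √33) = 3795*(-2033 + √33) = -7715235 + 3795*√33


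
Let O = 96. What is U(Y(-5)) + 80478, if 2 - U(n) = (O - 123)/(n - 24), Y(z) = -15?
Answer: 1046231/13 ≈ 80479.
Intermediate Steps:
U(n) = 2 + 27/(-24 + n) (U(n) = 2 - (96 - 123)/(n - 24) = 2 - (-27)/(-24 + n) = 2 + 27/(-24 + n))
U(Y(-5)) + 80478 = (-21 + 2*(-15))/(-24 - 15) + 80478 = (-21 - 30)/(-39) + 80478 = -1/39*(-51) + 80478 = 17/13 + 80478 = 1046231/13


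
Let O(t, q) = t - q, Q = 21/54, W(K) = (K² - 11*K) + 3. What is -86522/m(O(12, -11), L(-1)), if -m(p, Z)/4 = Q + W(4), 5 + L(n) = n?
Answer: -389349/443 ≈ -878.89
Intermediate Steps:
L(n) = -5 + n
W(K) = 3 + K² - 11*K
Q = 7/18 (Q = 21*(1/54) = 7/18 ≈ 0.38889)
m(p, Z) = 886/9 (m(p, Z) = -4*(7/18 + (3 + 4² - 11*4)) = -4*(7/18 + (3 + 16 - 44)) = -4*(7/18 - 25) = -4*(-443/18) = 886/9)
-86522/m(O(12, -11), L(-1)) = -86522/886/9 = -86522*9/886 = -389349/443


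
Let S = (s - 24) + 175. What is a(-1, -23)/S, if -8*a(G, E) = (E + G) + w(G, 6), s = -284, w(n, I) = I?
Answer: -9/532 ≈ -0.016917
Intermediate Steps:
a(G, E) = -¾ - E/8 - G/8 (a(G, E) = -((E + G) + 6)/8 = -(6 + E + G)/8 = -¾ - E/8 - G/8)
S = -133 (S = (-284 - 24) + 175 = -308 + 175 = -133)
a(-1, -23)/S = (-¾ - ⅛*(-23) - ⅛*(-1))/(-133) = (-¾ + 23/8 + ⅛)*(-1/133) = (9/4)*(-1/133) = -9/532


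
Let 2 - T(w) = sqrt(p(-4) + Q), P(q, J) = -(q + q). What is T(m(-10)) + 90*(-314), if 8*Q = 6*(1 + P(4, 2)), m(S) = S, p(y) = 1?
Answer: -28258 - I*sqrt(17)/2 ≈ -28258.0 - 2.0616*I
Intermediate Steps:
P(q, J) = -2*q
Q = -21/4 (Q = (6*(1 - 2*4))/8 = (6*(1 - 8))/8 = (6*(-7))/8 = (1/8)*(-42) = -21/4 ≈ -5.2500)
T(w) = 2 - I*sqrt(17)/2 (T(w) = 2 - sqrt(1 - 21/4) = 2 - sqrt(-17/4) = 2 - I*sqrt(17)/2)
T(m(-10)) + 90*(-314) = (2 - I*sqrt(17)/2) + 90*(-314) = (2 - I*sqrt(17)/2) - 28260 = -28258 - I*sqrt(17)/2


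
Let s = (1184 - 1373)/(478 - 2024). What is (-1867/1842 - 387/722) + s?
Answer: -733671113/514015626 ≈ -1.4273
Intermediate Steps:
s = 189/1546 (s = -189/(-1546) = -189*(-1/1546) = 189/1546 ≈ 0.12225)
(-1867/1842 - 387/722) + s = (-1867/1842 - 387/722) + 189/1546 = -515207/332481 + 189/1546 = -733671113/514015626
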